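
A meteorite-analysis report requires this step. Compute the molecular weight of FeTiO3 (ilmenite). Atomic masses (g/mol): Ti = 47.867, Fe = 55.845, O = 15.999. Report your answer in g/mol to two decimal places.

The formula mass is the sum 1·55.845 + 1·47.867 + 3·15.999.

151.71 g/mol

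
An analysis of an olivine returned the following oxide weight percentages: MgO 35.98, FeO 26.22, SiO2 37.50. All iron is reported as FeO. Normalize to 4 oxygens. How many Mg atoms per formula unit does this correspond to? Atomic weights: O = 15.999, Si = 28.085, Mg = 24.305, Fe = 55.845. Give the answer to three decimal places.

1.425 Mg apfu

MgO: 35.98/40.304 = 0.89272 mol → 0.89272 mol Mg, 0.89272 mol O.
FeO: 26.22/71.844 = 0.36496 mol → 0.36496 mol Fe, 0.36496 mol O.
SiO2: 37.50/60.083 = 0.62414 mol → 0.62414 mol Si, 1.24828 mol O.
Total oxygen = 2.50596 mol. Normalization factor = 4/2.50596 = 1.59619.
Mg per 4 O = 0.89272 × 1.59619 = 1.425.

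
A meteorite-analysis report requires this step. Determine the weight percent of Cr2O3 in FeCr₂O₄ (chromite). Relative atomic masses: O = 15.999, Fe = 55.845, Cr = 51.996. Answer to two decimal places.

Molar mass of FeCr₂O₄ = 1·55.845 + 2·51.996 + 4·15.999 = 223.833 g/mol.
Each formula unit contains 2 Cr, equivalent to 2/2 = 1.0000 mol Cr2O3.
M(Cr2O3) = 2×51.996 + 3×15.999 = 151.989 g/mol.
Mass of Cr2O3 per formula unit = 1.0000 × 151.989 = 151.989 g.
Cr2O3 wt% = 151.989 / 223.833 × 100 = 67.90%.

67.90 wt%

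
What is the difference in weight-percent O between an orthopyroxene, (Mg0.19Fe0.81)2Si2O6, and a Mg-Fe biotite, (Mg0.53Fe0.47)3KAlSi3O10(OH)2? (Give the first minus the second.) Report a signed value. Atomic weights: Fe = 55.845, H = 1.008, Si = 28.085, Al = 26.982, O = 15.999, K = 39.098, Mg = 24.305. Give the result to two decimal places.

-3.47 percentage points

First mineral: 95.994 g O in 251.869 g formula = 38.11 wt% O.
Second mineral: 191.988 g O in 461.725 g formula = 41.58 wt% O.
38.11% − 41.58% gives a difference of -3.47 percentage points.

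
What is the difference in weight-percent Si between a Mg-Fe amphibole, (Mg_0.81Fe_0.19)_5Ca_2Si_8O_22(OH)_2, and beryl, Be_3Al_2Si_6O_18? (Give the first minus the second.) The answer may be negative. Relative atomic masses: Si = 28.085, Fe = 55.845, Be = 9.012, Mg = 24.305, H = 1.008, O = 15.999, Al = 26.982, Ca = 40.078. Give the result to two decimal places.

-4.68 percentage points

First mineral: 224.680 g Si in 842.316 g formula = 26.67 wt% Si.
Second mineral: 168.510 g Si in 537.492 g formula = 31.35 wt% Si.
26.67% − 31.35% gives a difference of -4.68 percentage points.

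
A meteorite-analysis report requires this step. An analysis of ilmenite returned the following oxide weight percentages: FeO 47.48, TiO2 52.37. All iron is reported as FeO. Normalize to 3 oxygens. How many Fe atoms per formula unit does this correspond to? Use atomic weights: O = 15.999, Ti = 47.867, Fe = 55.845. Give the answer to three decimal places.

1.005 Fe apfu

FeO: 47.48/71.844 = 0.66088 mol → 0.66088 mol Fe, 0.66088 mol O.
TiO2: 52.37/79.865 = 0.65573 mol → 0.65573 mol Ti, 1.31146 mol O.
Total oxygen = 1.97234 mol. Normalization factor = 3/1.97234 = 1.52104.
Fe per 3 O = 0.66088 × 1.52104 = 1.005.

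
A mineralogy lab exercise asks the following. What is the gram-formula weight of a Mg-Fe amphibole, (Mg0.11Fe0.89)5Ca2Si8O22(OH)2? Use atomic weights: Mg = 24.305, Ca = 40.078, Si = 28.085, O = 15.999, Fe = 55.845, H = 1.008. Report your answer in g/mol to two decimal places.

M = 0.55(24.305) + 4.45(55.845) + 2(40.078) + 8(28.085) + 24(15.999) + 2(1.008)

952.71 g/mol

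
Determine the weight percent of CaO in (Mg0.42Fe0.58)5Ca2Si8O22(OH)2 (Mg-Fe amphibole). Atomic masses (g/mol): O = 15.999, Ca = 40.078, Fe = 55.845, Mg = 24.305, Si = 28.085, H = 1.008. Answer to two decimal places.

M((Mg0.42Fe0.58)5Ca2Si8O22(OH)2) = 903.819 g/mol; M(CaO) = 56.077 g/mol.
Moles CaO per formula unit = 2 Ca ÷ 1 = 2.0000.
CaO fraction = (2.0000 × 56.077) / 903.819 = 112.154/903.819 = 0.1241.

12.41 wt%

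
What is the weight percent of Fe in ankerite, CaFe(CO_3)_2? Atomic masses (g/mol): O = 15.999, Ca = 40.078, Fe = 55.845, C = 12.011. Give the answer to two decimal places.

M(CaFe(CO_3)_2) = 215.939 g/mol.
Fe contributes 1 × 55.845 = 55.845 g per mole.
55.845/215.939 = 0.2586 → 25.86%.

25.86 weight percent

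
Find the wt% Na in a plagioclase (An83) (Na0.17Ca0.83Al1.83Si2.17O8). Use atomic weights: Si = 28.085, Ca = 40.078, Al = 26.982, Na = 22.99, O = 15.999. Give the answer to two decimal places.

M(Na0.17Ca0.83Al1.83Si2.17O8) = 275.487 g/mol.
Na contributes 0.17 × 22.99 = 3.908 g per mole.
3.908/275.487 = 0.0142 → 1.42%.

1.42 weight percent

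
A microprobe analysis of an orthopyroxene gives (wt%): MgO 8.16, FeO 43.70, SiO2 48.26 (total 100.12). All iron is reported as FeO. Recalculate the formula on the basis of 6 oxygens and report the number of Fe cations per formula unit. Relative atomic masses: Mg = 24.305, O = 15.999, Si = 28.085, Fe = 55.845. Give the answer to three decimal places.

MgO: 8.16/40.304 = 0.20246 mol → 0.20246 mol Mg, 0.20246 mol O.
FeO: 43.70/71.844 = 0.60826 mol → 0.60826 mol Fe, 0.60826 mol O.
SiO2: 48.26/60.083 = 0.80322 mol → 0.80322 mol Si, 1.60644 mol O.
Total oxygen = 2.41716 mol. Normalization factor = 6/2.41716 = 2.48225.
Fe per 6 O = 0.60826 × 2.48225 = 1.510.

1.510 Fe apfu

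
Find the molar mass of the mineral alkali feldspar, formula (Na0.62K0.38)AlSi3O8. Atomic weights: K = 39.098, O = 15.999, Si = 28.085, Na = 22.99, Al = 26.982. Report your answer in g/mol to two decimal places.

268.34 g/mol

M = 0.62*22.99 + 0.38*39.098 + 1*26.982 + 3*28.085 + 8*15.999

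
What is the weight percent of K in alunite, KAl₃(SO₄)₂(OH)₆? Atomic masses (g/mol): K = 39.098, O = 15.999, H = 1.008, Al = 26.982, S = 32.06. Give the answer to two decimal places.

9.44 wt%

Formula mass = 1×39.098 + 3×26.982 + 2×32.06 + 14×15.999 + 6×1.008 = 414.198 g/mol, of which 39.098 g is K.
So K makes up 39.098/414.198 = 0.0944 of the mass, i.e. 9.44%.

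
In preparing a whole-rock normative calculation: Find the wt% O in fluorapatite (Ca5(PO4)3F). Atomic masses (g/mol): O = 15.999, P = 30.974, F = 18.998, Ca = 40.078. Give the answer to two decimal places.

38.07 mass %

M(Ca5(PO4)3F) = 504.298 g/mol.
O contributes 12 × 15.999 = 191.988 g per mole.
191.988/504.298 = 0.3807 → 38.07%.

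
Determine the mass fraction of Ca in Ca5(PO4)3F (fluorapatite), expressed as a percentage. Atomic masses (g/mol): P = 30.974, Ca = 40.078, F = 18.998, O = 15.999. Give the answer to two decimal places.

39.74 weight percent

Formula mass = 5*40.078 + 3*30.974 + 12*15.999 + 1*18.998 = 504.298 g/mol, of which 200.390 g is Ca.
So Ca makes up 200.390/504.298 = 0.3974 of the mass, i.e. 39.74%.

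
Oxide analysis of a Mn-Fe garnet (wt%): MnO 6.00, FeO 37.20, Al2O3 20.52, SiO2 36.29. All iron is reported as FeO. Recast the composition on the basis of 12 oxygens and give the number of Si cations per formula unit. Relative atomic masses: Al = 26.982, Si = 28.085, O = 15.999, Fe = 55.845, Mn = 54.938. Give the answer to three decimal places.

3.002 Si apfu

MnO (M=70.937): mol = 0.08458; Mn = 0.08458, O = 0.08458.
FeO (M=71.844): mol = 0.51779; Fe = 0.51779, O = 0.51779.
Al2O3 (M=101.961): mol = 0.20125; Al = 0.40250, O = 0.60375.
SiO2 (M=60.083): mol = 0.60400; Si = 0.60400, O = 1.20800.
ΣO = 2.41412; factor = 12/ΣO = 4.97076.
Si apfu = 0.60400 × 4.97076 = 3.002.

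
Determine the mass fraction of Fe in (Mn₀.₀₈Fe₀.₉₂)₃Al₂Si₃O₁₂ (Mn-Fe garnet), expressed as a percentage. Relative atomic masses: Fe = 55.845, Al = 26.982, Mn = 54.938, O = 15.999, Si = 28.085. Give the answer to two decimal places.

Formula mass = 0.24×54.938 + 2.76×55.845 + 2×26.982 + 3×28.085 + 12×15.999 = 497.524 g/mol, of which 154.132 g is Fe.
So Fe makes up 154.132/497.524 = 0.3098 of the mass, i.e. 30.98%.

30.98 mass %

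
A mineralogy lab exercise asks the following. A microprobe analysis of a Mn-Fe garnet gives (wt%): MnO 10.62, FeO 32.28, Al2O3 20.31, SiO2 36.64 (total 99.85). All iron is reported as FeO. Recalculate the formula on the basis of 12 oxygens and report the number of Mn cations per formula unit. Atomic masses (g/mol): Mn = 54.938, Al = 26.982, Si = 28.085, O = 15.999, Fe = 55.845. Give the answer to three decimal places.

10.62 wt% MnO ÷ 70.937 g/mol = 0.14971 mol, giving 0.14971 Mn and 0.14971 O.
32.28 wt% FeO ÷ 71.844 g/mol = 0.44931 mol, giving 0.44931 Fe and 0.44931 O.
20.31 wt% Al2O3 ÷ 101.961 g/mol = 0.19919 mol, giving 0.39838 Al and 0.59757 O.
36.64 wt% SiO2 ÷ 60.083 g/mol = 0.60982 mol, giving 0.60982 Si and 1.21964 O.
Oxygen sums to 2.41623; scaling by 12/2.41623 = 4.96641 puts the formula on 12 O.
Mn: 0.14971 × 4.96641 = 0.744 atoms per formula unit.

0.744 Mn apfu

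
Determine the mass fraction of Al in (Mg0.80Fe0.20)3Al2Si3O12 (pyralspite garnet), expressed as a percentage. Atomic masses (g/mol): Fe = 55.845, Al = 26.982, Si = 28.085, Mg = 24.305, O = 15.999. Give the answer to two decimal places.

Formula mass = 2.40×24.305 + 0.60×55.845 + 2×26.982 + 3×28.085 + 12×15.999 = 422.046 g/mol, of which 53.964 g is Al.
So Al makes up 53.964/422.046 = 0.1279 of the mass, i.e. 12.79%.

12.79 weight percent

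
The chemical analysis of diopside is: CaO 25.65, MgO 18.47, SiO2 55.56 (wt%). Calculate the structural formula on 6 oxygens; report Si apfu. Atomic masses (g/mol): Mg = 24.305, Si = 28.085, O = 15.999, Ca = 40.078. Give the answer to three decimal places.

2.007 Si apfu

25.65 wt% CaO ÷ 56.077 g/mol = 0.45741 mol, giving 0.45741 Ca and 0.45741 O.
18.47 wt% MgO ÷ 40.304 g/mol = 0.45827 mol, giving 0.45827 Mg and 0.45827 O.
55.56 wt% SiO2 ÷ 60.083 g/mol = 0.92472 mol, giving 0.92472 Si and 1.84944 O.
Oxygen sums to 2.76512; scaling by 6/2.76512 = 2.16989 puts the formula on 6 O.
Si: 0.92472 × 2.16989 = 2.007 atoms per formula unit.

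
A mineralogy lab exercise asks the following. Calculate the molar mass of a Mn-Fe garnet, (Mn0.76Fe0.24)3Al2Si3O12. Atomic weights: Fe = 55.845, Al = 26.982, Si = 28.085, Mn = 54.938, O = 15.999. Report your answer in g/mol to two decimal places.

495.67 g/mol

The formula mass is the sum 2.28(54.938) + 0.72(55.845) + 2(26.982) + 3(28.085) + 12(15.999).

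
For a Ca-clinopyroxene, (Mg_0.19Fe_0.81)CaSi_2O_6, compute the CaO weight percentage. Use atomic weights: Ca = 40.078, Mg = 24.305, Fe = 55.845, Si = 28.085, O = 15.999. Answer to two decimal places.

M((Mg_0.19Fe_0.81)CaSi_2O_6) = 242.094 g/mol; M(CaO) = 56.077 g/mol.
Moles CaO per formula unit = 1 Ca ÷ 1 = 1.0000.
CaO fraction = (1.0000 × 56.077) / 242.094 = 56.077/242.094 = 0.2316.

23.16 wt%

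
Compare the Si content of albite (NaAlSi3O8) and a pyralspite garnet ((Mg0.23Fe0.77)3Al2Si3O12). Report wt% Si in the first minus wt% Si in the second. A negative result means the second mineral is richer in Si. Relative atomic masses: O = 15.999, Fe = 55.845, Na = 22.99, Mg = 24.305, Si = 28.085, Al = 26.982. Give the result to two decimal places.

Si in NaAlSi3O8: molar mass 262.219 g/mol; 3×28.085 = 84.255 g → 32.13 wt%.
Si in (Mg0.23Fe0.77)3Al2Si3O12: molar mass 475.979 g/mol; 3×28.085 = 84.255 g → 17.70 wt%.
Difference = 32.13 − 17.70 = 14.43 percentage points.

14.43 percentage points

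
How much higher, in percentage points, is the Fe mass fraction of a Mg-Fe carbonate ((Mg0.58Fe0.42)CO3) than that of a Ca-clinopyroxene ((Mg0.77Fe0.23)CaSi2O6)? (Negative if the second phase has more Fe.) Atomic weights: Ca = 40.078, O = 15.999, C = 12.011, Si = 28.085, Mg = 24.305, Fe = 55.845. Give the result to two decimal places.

18.30 percentage points

Fe in (Mg0.58Fe0.42)CO3: molar mass 97.560 g/mol; 0.42×55.845 = 23.455 g → 24.04 wt%.
Fe in (Mg0.77Fe0.23)CaSi2O6: molar mass 223.801 g/mol; 0.23×55.845 = 12.844 g → 5.74 wt%.
Difference = 24.04 − 5.74 = 18.30 percentage points.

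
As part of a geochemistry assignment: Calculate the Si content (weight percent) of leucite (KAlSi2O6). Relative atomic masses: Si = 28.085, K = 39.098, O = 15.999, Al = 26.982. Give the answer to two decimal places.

Molar mass of KAlSi2O6: 1·39.098 + 1·26.982 + 2·28.085 + 6·15.999 = 218.244 g/mol.
Mass of Si per formula unit: 2 × 28.085 = 56.170 g.
Weight fraction Si = 56.170 / 218.244 = 0.2574.

25.74 weight percent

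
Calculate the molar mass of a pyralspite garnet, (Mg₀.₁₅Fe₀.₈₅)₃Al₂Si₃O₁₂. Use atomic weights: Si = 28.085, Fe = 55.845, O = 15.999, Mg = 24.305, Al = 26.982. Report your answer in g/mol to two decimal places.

M = 0.45·24.305 + 2.55·55.845 + 2·26.982 + 3·28.085 + 12·15.999

483.55 g/mol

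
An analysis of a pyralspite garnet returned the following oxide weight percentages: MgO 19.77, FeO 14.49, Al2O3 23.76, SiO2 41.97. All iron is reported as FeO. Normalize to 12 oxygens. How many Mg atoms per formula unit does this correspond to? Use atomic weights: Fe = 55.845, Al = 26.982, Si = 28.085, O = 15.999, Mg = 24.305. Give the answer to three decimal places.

2.111 Mg apfu

MgO: 19.77/40.304 = 0.49052 mol → 0.49052 mol Mg, 0.49052 mol O.
FeO: 14.49/71.844 = 0.20169 mol → 0.20169 mol Fe, 0.20169 mol O.
Al2O3: 23.76/101.961 = 0.23303 mol → 0.46606 mol Al, 0.69909 mol O.
SiO2: 41.97/60.083 = 0.69853 mol → 0.69853 mol Si, 1.39706 mol O.
Total oxygen = 2.78836 mol. Normalization factor = 12/2.78836 = 4.30360.
Mg per 12 O = 0.49052 × 4.30360 = 2.111.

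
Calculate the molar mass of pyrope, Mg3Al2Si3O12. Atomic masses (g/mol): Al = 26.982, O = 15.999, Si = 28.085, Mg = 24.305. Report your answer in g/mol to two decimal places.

403.12 g/mol

Mg: 3 × 24.305 = 72.9150
Al: 2 × 26.982 = 53.9640
Si: 3 × 28.085 = 84.2550
O: 12 × 15.999 = 191.9880
Summing the contributions gives the formula mass.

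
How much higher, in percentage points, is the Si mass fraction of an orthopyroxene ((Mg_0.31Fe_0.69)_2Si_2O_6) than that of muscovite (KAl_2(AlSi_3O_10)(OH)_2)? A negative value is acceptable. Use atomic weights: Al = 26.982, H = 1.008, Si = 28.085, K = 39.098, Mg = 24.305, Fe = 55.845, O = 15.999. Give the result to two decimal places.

Si in (Mg_0.31Fe_0.69)_2Si_2O_6: molar mass 244.299 g/mol; 2×28.085 = 56.170 g → 22.99 wt%.
Si in KAl_2(AlSi_3O_10)(OH)_2: molar mass 398.303 g/mol; 3×28.085 = 84.255 g → 21.15 wt%.
Difference = 22.99 − 21.15 = 1.84 percentage points.

1.84 percentage points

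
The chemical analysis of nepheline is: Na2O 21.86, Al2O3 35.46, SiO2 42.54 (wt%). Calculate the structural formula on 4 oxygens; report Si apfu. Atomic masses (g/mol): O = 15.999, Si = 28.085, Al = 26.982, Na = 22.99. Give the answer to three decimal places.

Na2O (M=61.979): mol = 0.35270; Na = 0.70540, O = 0.35270.
Al2O3 (M=101.961): mol = 0.34778; Al = 0.69556, O = 1.04334.
SiO2 (M=60.083): mol = 0.70802; Si = 0.70802, O = 1.41604.
ΣO = 2.81208; factor = 4/ΣO = 1.42243.
Si apfu = 0.70802 × 1.42243 = 1.007.

1.007 Si apfu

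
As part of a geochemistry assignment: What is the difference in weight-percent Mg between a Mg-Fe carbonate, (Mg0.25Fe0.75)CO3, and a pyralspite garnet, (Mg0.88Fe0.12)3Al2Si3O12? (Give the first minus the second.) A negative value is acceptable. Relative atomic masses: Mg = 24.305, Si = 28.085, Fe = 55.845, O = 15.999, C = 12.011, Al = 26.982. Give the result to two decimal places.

-9.85 percentage points

M((Mg0.25Fe0.75)CO3) = 107.968 g/mol, so wt% Mg = 6.076/107.968 × 100 = 5.63%.
M((Mg0.88Fe0.12)3Al2Si3O12) = 414.476 g/mol, so wt% Mg = 64.165/414.476 × 100 = 15.48%.
5.63 − 15.48 = -9.85 pp.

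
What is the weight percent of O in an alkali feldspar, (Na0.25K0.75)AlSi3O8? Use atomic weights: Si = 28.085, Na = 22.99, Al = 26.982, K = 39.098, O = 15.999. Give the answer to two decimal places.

46.66 weight percent

M((Na0.25K0.75)AlSi3O8) = 274.300 g/mol.
O contributes 8 × 15.999 = 127.992 g per mole.
127.992/274.300 = 0.4666 → 46.66%.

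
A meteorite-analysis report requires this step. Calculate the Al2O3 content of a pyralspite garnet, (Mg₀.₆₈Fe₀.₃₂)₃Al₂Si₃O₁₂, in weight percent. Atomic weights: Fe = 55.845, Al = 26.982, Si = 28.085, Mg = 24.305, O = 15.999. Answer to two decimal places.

M((Mg₀.₆₈Fe₀.₃₂)₃Al₂Si₃O₁₂) = 433.400 g/mol; M(Al2O3) = 101.961 g/mol.
Moles Al2O3 per formula unit = 2 Al ÷ 2 = 1.0000.
Al2O3 fraction = (1.0000 × 101.961) / 433.400 = 101.961/433.400 = 0.2353.

23.53 wt%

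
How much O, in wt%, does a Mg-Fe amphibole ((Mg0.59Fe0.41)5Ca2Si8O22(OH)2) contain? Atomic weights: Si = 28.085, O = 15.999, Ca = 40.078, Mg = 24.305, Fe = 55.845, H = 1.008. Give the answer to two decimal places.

43.78 wt%

Formula mass = 2.95*24.305 + 2.05*55.845 + 2*40.078 + 8*28.085 + 24*15.999 + 2*1.008 = 877.010 g/mol, of which 383.976 g is O.
So O makes up 383.976/877.010 = 0.4378 of the mass, i.e. 43.78%.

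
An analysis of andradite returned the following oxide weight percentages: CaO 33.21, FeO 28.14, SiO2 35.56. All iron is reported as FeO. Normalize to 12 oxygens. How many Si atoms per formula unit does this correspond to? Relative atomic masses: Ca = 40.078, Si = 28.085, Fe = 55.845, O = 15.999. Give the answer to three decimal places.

33.21 wt% CaO ÷ 56.077 g/mol = 0.59222 mol, giving 0.59222 Ca and 0.59222 O.
28.14 wt% FeO ÷ 71.844 g/mol = 0.39168 mol, giving 0.39168 Fe and 0.39168 O.
35.56 wt% SiO2 ÷ 60.083 g/mol = 0.59185 mol, giving 0.59185 Si and 1.18370 O.
Oxygen sums to 2.16760; scaling by 12/2.16760 = 5.53608 puts the formula on 12 O.
Si: 0.59185 × 5.53608 = 3.277 atoms per formula unit.

3.277 Si apfu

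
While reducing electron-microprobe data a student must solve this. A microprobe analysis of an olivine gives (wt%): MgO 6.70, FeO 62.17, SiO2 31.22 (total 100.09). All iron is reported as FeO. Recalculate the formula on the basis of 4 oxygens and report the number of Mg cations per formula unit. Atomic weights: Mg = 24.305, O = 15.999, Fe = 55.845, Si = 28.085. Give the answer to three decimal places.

0.321 Mg apfu

MgO (M=40.304): mol = 0.16624; Mg = 0.16624, O = 0.16624.
FeO (M=71.844): mol = 0.86535; Fe = 0.86535, O = 0.86535.
SiO2 (M=60.083): mol = 0.51961; Si = 0.51961, O = 1.03922.
ΣO = 2.07081; factor = 4/ΣO = 1.93161.
Mg apfu = 0.16624 × 1.93161 = 0.321.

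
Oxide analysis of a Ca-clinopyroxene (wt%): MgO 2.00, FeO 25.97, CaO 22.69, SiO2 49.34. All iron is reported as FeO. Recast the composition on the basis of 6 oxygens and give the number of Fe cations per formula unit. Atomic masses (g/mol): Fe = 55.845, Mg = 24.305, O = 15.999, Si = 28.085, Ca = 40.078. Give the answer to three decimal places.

0.882 Fe apfu

MgO (M=40.304): mol = 0.04962; Mg = 0.04962, O = 0.04962.
FeO (M=71.844): mol = 0.36148; Fe = 0.36148, O = 0.36148.
CaO (M=56.077): mol = 0.40462; Ca = 0.40462, O = 0.40462.
SiO2 (M=60.083): mol = 0.82120; Si = 0.82120, O = 1.64240.
ΣO = 2.45812; factor = 6/ΣO = 2.44089.
Fe apfu = 0.36148 × 2.44089 = 0.882.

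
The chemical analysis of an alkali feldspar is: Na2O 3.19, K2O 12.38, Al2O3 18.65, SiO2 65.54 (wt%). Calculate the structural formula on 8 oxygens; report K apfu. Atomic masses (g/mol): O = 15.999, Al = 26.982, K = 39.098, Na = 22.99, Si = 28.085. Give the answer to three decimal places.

Na2O (M=61.979): mol = 0.05147; Na = 0.10294, O = 0.05147.
K2O (M=94.195): mol = 0.13143; K = 0.26286, O = 0.13143.
Al2O3 (M=101.961): mol = 0.18291; Al = 0.36582, O = 0.54873.
SiO2 (M=60.083): mol = 1.09082; Si = 1.09082, O = 2.18164.
ΣO = 2.91327; factor = 8/ΣO = 2.74606.
K apfu = 0.26286 × 2.74606 = 0.722.

0.722 K apfu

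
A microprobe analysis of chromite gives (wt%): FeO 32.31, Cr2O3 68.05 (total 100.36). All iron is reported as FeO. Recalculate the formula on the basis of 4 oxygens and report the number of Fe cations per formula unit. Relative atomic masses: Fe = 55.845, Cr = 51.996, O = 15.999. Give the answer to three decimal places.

1.003 Fe apfu

FeO: 32.31/71.844 = 0.44972 mol → 0.44972 mol Fe, 0.44972 mol O.
Cr2O3: 68.05/151.989 = 0.44773 mol → 0.89546 mol Cr, 1.34319 mol O.
Total oxygen = 1.79291 mol. Normalization factor = 4/1.79291 = 2.23101.
Fe per 4 O = 0.44972 × 2.23101 = 1.003.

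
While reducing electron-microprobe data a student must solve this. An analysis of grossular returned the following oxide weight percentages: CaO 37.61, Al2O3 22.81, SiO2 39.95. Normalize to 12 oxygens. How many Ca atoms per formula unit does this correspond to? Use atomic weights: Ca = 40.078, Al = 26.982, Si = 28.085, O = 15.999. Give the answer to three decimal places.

3.012 Ca apfu

CaO (M=56.077): mol = 0.67068; Ca = 0.67068, O = 0.67068.
Al2O3 (M=101.961): mol = 0.22371; Al = 0.44742, O = 0.67113.
SiO2 (M=60.083): mol = 0.66491; Si = 0.66491, O = 1.32982.
ΣO = 2.67163; factor = 12/ΣO = 4.49164.
Ca apfu = 0.67068 × 4.49164 = 3.012.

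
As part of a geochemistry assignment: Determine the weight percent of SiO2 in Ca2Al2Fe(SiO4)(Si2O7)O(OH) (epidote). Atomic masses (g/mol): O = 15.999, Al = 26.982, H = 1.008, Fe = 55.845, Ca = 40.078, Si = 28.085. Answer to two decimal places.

M(Ca2Al2Fe(SiO4)(Si2O7)O(OH)) = 483.215 g/mol; M(SiO2) = 60.083 g/mol.
Moles SiO2 per formula unit = 3 Si ÷ 1 = 3.0000.
SiO2 fraction = (3.0000 × 60.083) / 483.215 = 180.249/483.215 = 0.3730.

37.30 wt%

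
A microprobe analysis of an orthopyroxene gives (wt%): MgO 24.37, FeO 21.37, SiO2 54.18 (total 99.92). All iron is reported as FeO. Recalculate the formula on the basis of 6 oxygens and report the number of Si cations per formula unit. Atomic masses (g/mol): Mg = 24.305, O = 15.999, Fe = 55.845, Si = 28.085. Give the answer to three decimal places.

MgO (M=40.304): mol = 0.60465; Mg = 0.60465, O = 0.60465.
FeO (M=71.844): mol = 0.29745; Fe = 0.29745, O = 0.29745.
SiO2 (M=60.083): mol = 0.90175; Si = 0.90175, O = 1.80350.
ΣO = 2.70560; factor = 6/ΣO = 2.21762.
Si apfu = 0.90175 × 2.21762 = 2.000.

2.000 Si apfu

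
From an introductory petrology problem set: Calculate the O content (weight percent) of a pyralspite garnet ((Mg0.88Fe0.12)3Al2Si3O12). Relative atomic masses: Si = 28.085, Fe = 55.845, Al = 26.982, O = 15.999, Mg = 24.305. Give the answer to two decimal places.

Formula mass = 2.64·24.305 + 0.36·55.845 + 2·26.982 + 3·28.085 + 12·15.999 = 414.476 g/mol, of which 191.988 g is O.
So O makes up 191.988/414.476 = 0.4632 of the mass, i.e. 46.32%.

46.32 weight percent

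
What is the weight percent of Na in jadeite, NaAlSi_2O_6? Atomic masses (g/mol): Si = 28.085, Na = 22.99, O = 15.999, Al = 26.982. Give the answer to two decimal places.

Formula mass = 1*22.99 + 1*26.982 + 2*28.085 + 6*15.999 = 202.136 g/mol, of which 22.990 g is Na.
So Na makes up 22.990/202.136 = 0.1137 of the mass, i.e. 11.37%.

11.37 weight percent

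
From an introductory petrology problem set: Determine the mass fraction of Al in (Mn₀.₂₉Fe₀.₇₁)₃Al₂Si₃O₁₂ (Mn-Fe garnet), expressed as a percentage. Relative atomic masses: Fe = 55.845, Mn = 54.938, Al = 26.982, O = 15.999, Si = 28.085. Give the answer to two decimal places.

Formula mass = 0.87×54.938 + 2.13×55.845 + 2×26.982 + 3×28.085 + 12×15.999 = 496.953 g/mol, of which 53.964 g is Al.
So Al makes up 53.964/496.953 = 0.1086 of the mass, i.e. 10.86%.

10.86 wt%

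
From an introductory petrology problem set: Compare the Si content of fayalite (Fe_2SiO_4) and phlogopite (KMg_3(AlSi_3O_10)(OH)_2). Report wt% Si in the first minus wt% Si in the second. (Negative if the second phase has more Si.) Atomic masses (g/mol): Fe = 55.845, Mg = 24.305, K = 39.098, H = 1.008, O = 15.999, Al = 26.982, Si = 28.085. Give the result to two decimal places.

-6.41 percentage points

Si in Fe_2SiO_4: molar mass 203.771 g/mol; 1×28.085 = 28.085 g → 13.78 wt%.
Si in KMg_3(AlSi_3O_10)(OH)_2: molar mass 417.254 g/mol; 3×28.085 = 84.255 g → 20.19 wt%.
Difference = 13.78 − 20.19 = -6.41 percentage points.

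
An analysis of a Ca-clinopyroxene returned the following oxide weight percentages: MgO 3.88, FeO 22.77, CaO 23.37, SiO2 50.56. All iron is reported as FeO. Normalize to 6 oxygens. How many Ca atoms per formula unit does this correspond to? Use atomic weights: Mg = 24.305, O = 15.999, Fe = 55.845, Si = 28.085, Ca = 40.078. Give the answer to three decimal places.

MgO: 3.88/40.304 = 0.09627 mol → 0.09627 mol Mg, 0.09627 mol O.
FeO: 22.77/71.844 = 0.31694 mol → 0.31694 mol Fe, 0.31694 mol O.
CaO: 23.37/56.077 = 0.41675 mol → 0.41675 mol Ca, 0.41675 mol O.
SiO2: 50.56/60.083 = 0.84150 mol → 0.84150 mol Si, 1.68300 mol O.
Total oxygen = 2.51296 mol. Normalization factor = 6/2.51296 = 2.38762.
Ca per 6 O = 0.41675 × 2.38762 = 0.995.

0.995 Ca apfu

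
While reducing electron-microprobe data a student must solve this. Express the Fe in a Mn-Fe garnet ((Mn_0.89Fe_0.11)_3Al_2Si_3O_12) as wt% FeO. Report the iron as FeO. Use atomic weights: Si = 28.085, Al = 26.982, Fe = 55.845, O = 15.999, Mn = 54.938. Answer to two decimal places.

4.79 wt%

Molar mass of (Mn_0.89Fe_0.11)_3Al_2Si_3O_12 = 2.67·54.938 + 0.33·55.845 + 2·26.982 + 3·28.085 + 12·15.999 = 495.320 g/mol.
Each formula unit contains 0.33 Fe, equivalent to 0.33/1 = 0.3300 mol FeO.
M(FeO) = 1×55.845 + 1×15.999 = 71.844 g/mol.
Mass of FeO per formula unit = 0.3300 × 71.844 = 23.709 g.
FeO wt% = 23.709 / 495.320 × 100 = 4.79%.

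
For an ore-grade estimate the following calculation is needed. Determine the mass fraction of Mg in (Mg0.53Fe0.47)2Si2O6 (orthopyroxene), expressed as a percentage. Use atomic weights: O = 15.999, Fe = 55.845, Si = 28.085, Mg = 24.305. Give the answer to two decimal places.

11.18 wt%

Formula mass = 1.06·24.305 + 0.94·55.845 + 2·28.085 + 6·15.999 = 230.422 g/mol, of which 25.763 g is Mg.
So Mg makes up 25.763/230.422 = 0.1118 of the mass, i.e. 11.18%.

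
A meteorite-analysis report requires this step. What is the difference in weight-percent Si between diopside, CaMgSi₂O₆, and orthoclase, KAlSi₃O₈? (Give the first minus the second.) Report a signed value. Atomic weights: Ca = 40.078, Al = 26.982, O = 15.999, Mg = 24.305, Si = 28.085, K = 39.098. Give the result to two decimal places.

-4.33 percentage points

Si in CaMgSi₂O₆: molar mass 216.547 g/mol; 2×28.085 = 56.170 g → 25.94 wt%.
Si in KAlSi₃O₈: molar mass 278.327 g/mol; 3×28.085 = 84.255 g → 30.27 wt%.
Difference = 25.94 − 30.27 = -4.33 percentage points.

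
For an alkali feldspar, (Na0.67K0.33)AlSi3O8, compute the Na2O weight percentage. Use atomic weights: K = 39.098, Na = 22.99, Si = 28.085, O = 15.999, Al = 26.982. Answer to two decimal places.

Formula mass = 267.535 g/mol.
0.67 Na → 0.3350 mol Na2O per formula unit; M(Na2O) = 61.979, so Na2O mass = 20.763 g.
20.763/267.535 × 100 = 7.76 wt%.

7.76 wt%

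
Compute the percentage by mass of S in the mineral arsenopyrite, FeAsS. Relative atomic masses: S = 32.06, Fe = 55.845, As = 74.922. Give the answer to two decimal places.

19.69 mass %

M(FeAsS) = 162.827 g/mol.
S contributes 1 × 32.06 = 32.060 g per mole.
32.060/162.827 = 0.1969 → 19.69%.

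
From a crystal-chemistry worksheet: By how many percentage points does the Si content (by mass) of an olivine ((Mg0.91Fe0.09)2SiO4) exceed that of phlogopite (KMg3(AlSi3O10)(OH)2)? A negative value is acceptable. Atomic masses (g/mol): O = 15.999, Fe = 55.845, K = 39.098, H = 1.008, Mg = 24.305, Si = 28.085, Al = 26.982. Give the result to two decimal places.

-1.00 percentage points

Si in (Mg0.91Fe0.09)2SiO4: molar mass 146.368 g/mol; 1×28.085 = 28.085 g → 19.19 wt%.
Si in KMg3(AlSi3O10)(OH)2: molar mass 417.254 g/mol; 3×28.085 = 84.255 g → 20.19 wt%.
Difference = 19.19 − 20.19 = -1.00 percentage points.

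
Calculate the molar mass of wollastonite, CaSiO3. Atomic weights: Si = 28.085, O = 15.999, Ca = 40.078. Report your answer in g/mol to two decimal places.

Ca: 1 × 40.078 = 40.0780
Si: 1 × 28.085 = 28.0850
O: 3 × 15.999 = 47.9970
Summing the contributions gives the formula mass.

116.16 g/mol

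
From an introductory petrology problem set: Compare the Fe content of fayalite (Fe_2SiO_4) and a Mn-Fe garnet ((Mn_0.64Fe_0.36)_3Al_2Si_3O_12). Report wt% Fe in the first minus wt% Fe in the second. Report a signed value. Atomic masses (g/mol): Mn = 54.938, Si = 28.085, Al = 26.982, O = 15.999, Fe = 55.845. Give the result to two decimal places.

Fe in Fe_2SiO_4: molar mass 203.771 g/mol; 2×55.845 = 111.690 g → 54.81 wt%.
Fe in (Mn_0.64Fe_0.36)_3Al_2Si_3O_12: molar mass 496.001 g/mol; 1.08×55.845 = 60.313 g → 12.16 wt%.
Difference = 54.81 − 12.16 = 42.65 percentage points.

42.65 percentage points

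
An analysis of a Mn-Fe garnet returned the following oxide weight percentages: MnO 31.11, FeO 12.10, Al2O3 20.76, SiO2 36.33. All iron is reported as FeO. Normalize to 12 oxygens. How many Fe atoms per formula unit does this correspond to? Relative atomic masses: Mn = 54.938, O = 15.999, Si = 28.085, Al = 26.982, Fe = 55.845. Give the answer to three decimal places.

0.833 Fe apfu

MnO: 31.11/70.937 = 0.43856 mol → 0.43856 mol Mn, 0.43856 mol O.
FeO: 12.10/71.844 = 0.16842 mol → 0.16842 mol Fe, 0.16842 mol O.
Al2O3: 20.76/101.961 = 0.20361 mol → 0.40722 mol Al, 0.61083 mol O.
SiO2: 36.33/60.083 = 0.60466 mol → 0.60466 mol Si, 1.20932 mol O.
Total oxygen = 2.42713 mol. Normalization factor = 12/2.42713 = 4.94411.
Fe per 12 O = 0.16842 × 4.94411 = 0.833.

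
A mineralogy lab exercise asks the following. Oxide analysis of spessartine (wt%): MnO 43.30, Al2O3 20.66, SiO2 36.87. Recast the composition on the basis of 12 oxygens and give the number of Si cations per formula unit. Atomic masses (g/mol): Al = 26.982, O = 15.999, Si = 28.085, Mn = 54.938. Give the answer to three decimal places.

3.011 Si apfu

43.30 wt% MnO ÷ 70.937 g/mol = 0.61040 mol, giving 0.61040 Mn and 0.61040 O.
20.66 wt% Al2O3 ÷ 101.961 g/mol = 0.20263 mol, giving 0.40526 Al and 0.60789 O.
36.87 wt% SiO2 ÷ 60.083 g/mol = 0.61365 mol, giving 0.61365 Si and 1.22730 O.
Oxygen sums to 2.44559; scaling by 12/2.44559 = 4.90679 puts the formula on 12 O.
Si: 0.61365 × 4.90679 = 3.011 atoms per formula unit.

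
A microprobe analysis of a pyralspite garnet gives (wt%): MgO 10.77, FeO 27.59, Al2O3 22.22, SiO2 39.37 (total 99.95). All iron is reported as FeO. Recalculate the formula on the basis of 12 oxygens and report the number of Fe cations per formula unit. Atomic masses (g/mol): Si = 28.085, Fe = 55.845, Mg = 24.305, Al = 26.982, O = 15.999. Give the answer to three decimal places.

1.762 Fe apfu

MgO (M=40.304): mol = 0.26722; Mg = 0.26722, O = 0.26722.
FeO (M=71.844): mol = 0.38403; Fe = 0.38403, O = 0.38403.
Al2O3 (M=101.961): mol = 0.21793; Al = 0.43586, O = 0.65379.
SiO2 (M=60.083): mol = 0.65526; Si = 0.65526, O = 1.31052.
ΣO = 2.61556; factor = 12/ΣO = 4.58793.
Fe apfu = 0.38403 × 4.58793 = 1.762.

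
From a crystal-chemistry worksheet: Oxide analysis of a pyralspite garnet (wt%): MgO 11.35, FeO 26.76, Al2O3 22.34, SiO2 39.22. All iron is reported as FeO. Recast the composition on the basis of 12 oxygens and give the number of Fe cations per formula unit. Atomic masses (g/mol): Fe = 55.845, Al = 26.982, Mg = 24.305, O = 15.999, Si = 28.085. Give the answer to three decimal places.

1.708 Fe apfu

11.35 wt% MgO ÷ 40.304 g/mol = 0.28161 mol, giving 0.28161 Mg and 0.28161 O.
26.76 wt% FeO ÷ 71.844 g/mol = 0.37247 mol, giving 0.37247 Fe and 0.37247 O.
22.34 wt% Al2O3 ÷ 101.961 g/mol = 0.21910 mol, giving 0.43820 Al and 0.65730 O.
39.22 wt% SiO2 ÷ 60.083 g/mol = 0.65276 mol, giving 0.65276 Si and 1.30552 O.
Oxygen sums to 2.61690; scaling by 12/2.61690 = 4.58558 puts the formula on 12 O.
Fe: 0.37247 × 4.58558 = 1.708 atoms per formula unit.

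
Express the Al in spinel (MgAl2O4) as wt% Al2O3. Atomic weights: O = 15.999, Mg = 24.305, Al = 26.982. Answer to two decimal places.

Molar mass of MgAl2O4 = 1*24.305 + 2*26.982 + 4*15.999 = 142.265 g/mol.
Each formula unit contains 2 Al, equivalent to 2/2 = 1.0000 mol Al2O3.
M(Al2O3) = 2×26.982 + 3×15.999 = 101.961 g/mol.
Mass of Al2O3 per formula unit = 1.0000 × 101.961 = 101.961 g.
Al2O3 wt% = 101.961 / 142.265 × 100 = 71.67%.

71.67 wt%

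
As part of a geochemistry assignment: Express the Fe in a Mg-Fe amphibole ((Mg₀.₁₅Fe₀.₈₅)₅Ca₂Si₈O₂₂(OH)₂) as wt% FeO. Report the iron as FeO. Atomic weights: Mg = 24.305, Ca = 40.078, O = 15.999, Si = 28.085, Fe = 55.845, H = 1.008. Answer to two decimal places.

M((Mg₀.₁₅Fe₀.₈₅)₅Ca₂Si₈O₂₂(OH)₂) = 946.398 g/mol; M(FeO) = 71.844 g/mol.
Moles FeO per formula unit = 4.25 Fe ÷ 1 = 4.2500.
FeO fraction = (4.2500 × 71.844) / 946.398 = 305.337/946.398 = 0.3226.

32.26 wt%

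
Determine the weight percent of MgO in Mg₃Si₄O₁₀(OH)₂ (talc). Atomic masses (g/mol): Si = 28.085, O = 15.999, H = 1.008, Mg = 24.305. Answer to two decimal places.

M(Mg₃Si₄O₁₀(OH)₂) = 379.259 g/mol; M(MgO) = 40.304 g/mol.
Moles MgO per formula unit = 3 Mg ÷ 1 = 3.0000.
MgO fraction = (3.0000 × 40.304) / 379.259 = 120.912/379.259 = 0.3188.

31.88 wt%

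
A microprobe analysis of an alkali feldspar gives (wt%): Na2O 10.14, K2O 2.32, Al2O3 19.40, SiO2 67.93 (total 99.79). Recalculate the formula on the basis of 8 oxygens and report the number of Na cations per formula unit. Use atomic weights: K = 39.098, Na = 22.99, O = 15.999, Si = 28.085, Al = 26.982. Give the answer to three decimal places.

Na2O (M=61.979): mol = 0.16360; Na = 0.32720, O = 0.16360.
K2O (M=94.195): mol = 0.02463; K = 0.04926, O = 0.02463.
Al2O3 (M=101.961): mol = 0.19027; Al = 0.38054, O = 0.57081.
SiO2 (M=60.083): mol = 1.13060; Si = 1.13060, O = 2.26120.
ΣO = 3.02024; factor = 8/ΣO = 2.64880.
Na apfu = 0.32720 × 2.64880 = 0.867.

0.867 Na apfu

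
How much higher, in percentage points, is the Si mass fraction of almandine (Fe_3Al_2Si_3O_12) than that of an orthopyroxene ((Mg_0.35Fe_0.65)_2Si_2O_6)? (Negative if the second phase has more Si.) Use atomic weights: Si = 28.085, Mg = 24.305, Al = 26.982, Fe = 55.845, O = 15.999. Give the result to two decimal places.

-6.30 percentage points

Si in Fe_3Al_2Si_3O_12: molar mass 497.742 g/mol; 3×28.085 = 84.255 g → 16.93 wt%.
Si in (Mg_0.35Fe_0.65)_2Si_2O_6: molar mass 241.776 g/mol; 2×28.085 = 56.170 g → 23.23 wt%.
Difference = 16.93 − 23.23 = -6.30 percentage points.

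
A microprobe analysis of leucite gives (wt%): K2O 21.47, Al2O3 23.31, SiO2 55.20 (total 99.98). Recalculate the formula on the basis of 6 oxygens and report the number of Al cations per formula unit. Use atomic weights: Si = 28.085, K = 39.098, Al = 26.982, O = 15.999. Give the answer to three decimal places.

0.997 Al apfu

21.47 wt% K2O ÷ 94.195 g/mol = 0.22793 mol, giving 0.45586 K and 0.22793 O.
23.31 wt% Al2O3 ÷ 101.961 g/mol = 0.22862 mol, giving 0.45724 Al and 0.68586 O.
55.20 wt% SiO2 ÷ 60.083 g/mol = 0.91873 mol, giving 0.91873 Si and 1.83746 O.
Oxygen sums to 2.75125; scaling by 6/2.75125 = 2.18083 puts the formula on 6 O.
Al: 0.45724 × 2.18083 = 0.997 atoms per formula unit.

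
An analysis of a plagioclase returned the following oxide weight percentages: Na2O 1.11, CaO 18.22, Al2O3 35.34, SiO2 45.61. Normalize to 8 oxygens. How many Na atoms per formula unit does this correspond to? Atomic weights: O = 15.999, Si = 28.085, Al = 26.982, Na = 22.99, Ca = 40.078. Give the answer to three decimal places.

0.099 Na apfu

1.11 wt% Na2O ÷ 61.979 g/mol = 0.01791 mol, giving 0.03582 Na and 0.01791 O.
18.22 wt% CaO ÷ 56.077 g/mol = 0.32491 mol, giving 0.32491 Ca and 0.32491 O.
35.34 wt% Al2O3 ÷ 101.961 g/mol = 0.34660 mol, giving 0.69320 Al and 1.03980 O.
45.61 wt% SiO2 ÷ 60.083 g/mol = 0.75912 mol, giving 0.75912 Si and 1.51824 O.
Oxygen sums to 2.90086; scaling by 8/2.90086 = 2.75780 puts the formula on 8 O.
Na: 0.03582 × 2.75780 = 0.099 atoms per formula unit.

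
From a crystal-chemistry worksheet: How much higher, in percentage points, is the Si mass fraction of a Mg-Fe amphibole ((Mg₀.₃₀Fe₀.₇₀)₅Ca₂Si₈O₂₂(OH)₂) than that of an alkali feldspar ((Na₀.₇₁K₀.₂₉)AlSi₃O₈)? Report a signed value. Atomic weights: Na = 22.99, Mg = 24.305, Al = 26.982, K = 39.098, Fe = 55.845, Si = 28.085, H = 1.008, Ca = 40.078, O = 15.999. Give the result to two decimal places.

-7.22 percentage points

M((Mg₀.₃₀Fe₀.₇₀)₅Ca₂Si₈O₂₂(OH)₂) = 922.743 g/mol, so wt% Si = 224.680/922.743 × 100 = 24.35%.
M((Na₀.₇₁K₀.₂₉)AlSi₃O₈) = 266.890 g/mol, so wt% Si = 84.255/266.890 × 100 = 31.57%.
24.35 − 31.57 = -7.22 pp.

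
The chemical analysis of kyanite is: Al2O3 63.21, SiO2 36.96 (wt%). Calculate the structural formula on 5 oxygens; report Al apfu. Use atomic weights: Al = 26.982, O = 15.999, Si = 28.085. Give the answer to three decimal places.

2.006 Al apfu

Al2O3: 63.21/101.961 = 0.61994 mol → 1.23988 mol Al, 1.85982 mol O.
SiO2: 36.96/60.083 = 0.61515 mol → 0.61515 mol Si, 1.23030 mol O.
Total oxygen = 3.09012 mol. Normalization factor = 5/3.09012 = 1.61806.
Al per 5 O = 1.23988 × 1.61806 = 2.006.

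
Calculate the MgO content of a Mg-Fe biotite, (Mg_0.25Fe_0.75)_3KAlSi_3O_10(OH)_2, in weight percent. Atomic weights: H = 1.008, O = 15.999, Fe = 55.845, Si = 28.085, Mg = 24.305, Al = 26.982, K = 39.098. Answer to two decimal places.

Formula mass = 488.219 g/mol.
0.75 Mg → 0.7500 mol MgO per formula unit; M(MgO) = 40.304, so MgO mass = 30.228 g.
30.228/488.219 × 100 = 6.19 wt%.

6.19 wt%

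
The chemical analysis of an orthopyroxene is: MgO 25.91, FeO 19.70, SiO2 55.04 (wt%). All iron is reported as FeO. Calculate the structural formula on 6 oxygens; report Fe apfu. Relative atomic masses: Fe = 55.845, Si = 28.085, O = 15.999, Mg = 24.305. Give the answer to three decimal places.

MgO (M=40.304): mol = 0.64286; Mg = 0.64286, O = 0.64286.
FeO (M=71.844): mol = 0.27421; Fe = 0.27421, O = 0.27421.
SiO2 (M=60.083): mol = 0.91607; Si = 0.91607, O = 1.83214.
ΣO = 2.74921; factor = 6/ΣO = 2.18245.
Fe apfu = 0.27421 × 2.18245 = 0.598.

0.598 Fe apfu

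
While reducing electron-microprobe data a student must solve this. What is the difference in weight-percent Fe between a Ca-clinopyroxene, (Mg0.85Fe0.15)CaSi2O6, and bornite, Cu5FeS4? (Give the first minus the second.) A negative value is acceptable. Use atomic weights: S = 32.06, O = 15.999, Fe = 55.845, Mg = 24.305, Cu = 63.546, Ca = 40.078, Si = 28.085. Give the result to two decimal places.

-7.34 percentage points

First mineral: 8.377 g Fe in 221.278 g formula = 3.79 wt% Fe.
Second mineral: 55.845 g Fe in 501.815 g formula = 11.13 wt% Fe.
3.79% − 11.13% gives a difference of -7.34 percentage points.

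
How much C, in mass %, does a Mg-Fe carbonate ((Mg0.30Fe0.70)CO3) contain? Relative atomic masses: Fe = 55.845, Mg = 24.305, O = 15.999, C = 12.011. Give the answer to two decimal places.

Formula mass = 0.30×24.305 + 0.70×55.845 + 1×12.011 + 3×15.999 = 106.391 g/mol, of which 12.011 g is C.
So C makes up 12.011/106.391 = 0.1129 of the mass, i.e. 11.29%.

11.29 mass %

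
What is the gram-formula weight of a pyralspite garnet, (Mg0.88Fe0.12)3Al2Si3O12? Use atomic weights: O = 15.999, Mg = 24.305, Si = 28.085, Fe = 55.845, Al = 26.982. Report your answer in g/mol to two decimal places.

M = 2.64*24.305 + 0.36*55.845 + 2*26.982 + 3*28.085 + 12*15.999

414.48 g/mol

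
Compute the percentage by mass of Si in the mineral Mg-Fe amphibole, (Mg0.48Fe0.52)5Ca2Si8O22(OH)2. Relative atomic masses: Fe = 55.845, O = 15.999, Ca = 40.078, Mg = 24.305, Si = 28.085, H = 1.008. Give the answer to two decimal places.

25.12 wt%

Formula mass = 2.40·24.305 + 2.60·55.845 + 2·40.078 + 8·28.085 + 24·15.999 + 2·1.008 = 894.357 g/mol, of which 224.680 g is Si.
So Si makes up 224.680/894.357 = 0.2512 of the mass, i.e. 25.12%.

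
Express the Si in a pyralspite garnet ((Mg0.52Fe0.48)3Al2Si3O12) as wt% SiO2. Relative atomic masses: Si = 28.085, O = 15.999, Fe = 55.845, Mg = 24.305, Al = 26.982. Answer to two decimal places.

Molar mass of (Mg0.52Fe0.48)3Al2Si3O12 = 1.56×24.305 + 1.44×55.845 + 2×26.982 + 3×28.085 + 12×15.999 = 448.540 g/mol.
Each formula unit contains 3 Si, equivalent to 3/1 = 3.0000 mol SiO2.
M(SiO2) = 1×28.085 + 2×15.999 = 60.083 g/mol.
Mass of SiO2 per formula unit = 3.0000 × 60.083 = 180.249 g.
SiO2 wt% = 180.249 / 448.540 × 100 = 40.19%.

40.19 wt%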